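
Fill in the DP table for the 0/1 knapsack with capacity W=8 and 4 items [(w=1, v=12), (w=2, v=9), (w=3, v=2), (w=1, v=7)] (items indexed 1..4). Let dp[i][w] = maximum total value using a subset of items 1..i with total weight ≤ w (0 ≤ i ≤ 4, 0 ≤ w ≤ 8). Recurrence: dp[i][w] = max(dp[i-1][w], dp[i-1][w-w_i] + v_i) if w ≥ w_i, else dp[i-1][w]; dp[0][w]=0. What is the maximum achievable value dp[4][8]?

i\w   0   1   2   3   4   5   6   7   8
  0   0   0   0   0   0   0   0   0   0
  1   0  12  12  12  12  12  12  12  12
  2   0  12  12  21  21  21  21  21  21
  3   0  12  12  21  21  21  23  23  23
  4   0  12  19  21  28  28  28  30  30

30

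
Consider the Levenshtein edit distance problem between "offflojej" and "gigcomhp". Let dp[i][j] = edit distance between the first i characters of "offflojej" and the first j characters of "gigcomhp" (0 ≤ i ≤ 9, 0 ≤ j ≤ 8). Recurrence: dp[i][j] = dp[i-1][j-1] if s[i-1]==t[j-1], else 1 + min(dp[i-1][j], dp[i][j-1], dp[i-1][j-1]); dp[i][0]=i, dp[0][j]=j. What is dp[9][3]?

   ''  g  i  g  c  o  m  h  p
''  0  1  2  3  4  5  6  7  8
 o  1  1  2  3  4  4  5  6  7
 f  2  2  2  3  4  5  5  6  7
 f  3  3  3  3  4  5  6  6  7
 f  4  4  4  4  4  5  6  7  7
 l  5  5  5  5  5  5  6  7  8
 o  6  6  6  6  6  5  6  7  8
 j  7  7  7  7  7  6  6  7  8
 e  8  8  8  8  8  7  7  7  8
 j  9  9  9  9  9  8  8  8  8

9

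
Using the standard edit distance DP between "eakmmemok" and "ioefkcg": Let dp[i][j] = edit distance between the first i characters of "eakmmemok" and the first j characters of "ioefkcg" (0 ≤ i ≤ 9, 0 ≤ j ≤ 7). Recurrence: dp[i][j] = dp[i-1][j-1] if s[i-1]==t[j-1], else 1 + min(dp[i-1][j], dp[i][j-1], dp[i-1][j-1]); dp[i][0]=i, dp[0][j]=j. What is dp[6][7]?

   ''  i  o  e  f  k  c  g
''  0  1  2  3  4  5  6  7
 e  1  1  2  2  3  4  5  6
 a  2  2  2  3  3  4  5  6
 k  3  3  3  3  4  3  4  5
 m  4  4  4  4  4  4  4  5
 m  5  5  5  5  5  5  5  5
 e  6  6  6  5  6  6  6  6
 m  7  7  7  6  6  7  7  7
 o  8  8  7  7  7  7  8  8
 k  9  9  8  8  8  7  8  9

6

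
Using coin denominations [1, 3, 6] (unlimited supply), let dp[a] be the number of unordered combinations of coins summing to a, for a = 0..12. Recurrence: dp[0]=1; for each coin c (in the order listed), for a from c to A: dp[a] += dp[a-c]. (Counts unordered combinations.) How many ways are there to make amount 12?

9

after  coin     0     1     2     3     4     5     6     7     8     9    10    11    12
          1     1     1     1     1     1     1     1     1     1     1     1     1     1
          3     1     1     1     2     2     2     3     3     3     4     4     4     5
          6     1     1     1     2     2     2     4     4     4     6     6     6     9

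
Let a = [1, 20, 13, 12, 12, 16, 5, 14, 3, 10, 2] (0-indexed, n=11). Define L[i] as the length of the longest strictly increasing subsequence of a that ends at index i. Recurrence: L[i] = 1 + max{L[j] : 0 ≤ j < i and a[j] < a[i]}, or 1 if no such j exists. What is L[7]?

   i    0    1    2    3    4    5    6    7    8    9   10
a[i]    1   20   13   12   12   16    5   14    3   10    2
L[i]    1    2    2    2    2    3    2    3    2    3    2

3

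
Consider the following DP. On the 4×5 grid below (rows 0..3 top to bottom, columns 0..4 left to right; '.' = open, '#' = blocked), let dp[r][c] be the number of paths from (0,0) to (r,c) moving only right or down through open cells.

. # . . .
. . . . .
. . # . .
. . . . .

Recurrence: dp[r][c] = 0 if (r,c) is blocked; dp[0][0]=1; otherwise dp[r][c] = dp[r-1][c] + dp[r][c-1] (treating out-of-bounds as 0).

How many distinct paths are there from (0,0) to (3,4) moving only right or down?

r\c   0   1   2   3   4
  0   1   0   0   0   0
  1   1   1   1   1   1
  2   1   2   0   1   2
  3   1   3   3   4   6

6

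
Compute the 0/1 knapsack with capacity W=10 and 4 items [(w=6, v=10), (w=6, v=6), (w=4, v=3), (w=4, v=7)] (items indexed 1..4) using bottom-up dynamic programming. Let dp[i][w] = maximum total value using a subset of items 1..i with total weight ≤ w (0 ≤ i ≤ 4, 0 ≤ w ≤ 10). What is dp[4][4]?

7

i\w   0   1   2   3   4   5   6   7   8   9  10
  0   0   0   0   0   0   0   0   0   0   0   0
  1   0   0   0   0   0   0  10  10  10  10  10
  2   0   0   0   0   0   0  10  10  10  10  10
  3   0   0   0   0   3   3  10  10  10  10  13
  4   0   0   0   0   7   7  10  10  10  10  17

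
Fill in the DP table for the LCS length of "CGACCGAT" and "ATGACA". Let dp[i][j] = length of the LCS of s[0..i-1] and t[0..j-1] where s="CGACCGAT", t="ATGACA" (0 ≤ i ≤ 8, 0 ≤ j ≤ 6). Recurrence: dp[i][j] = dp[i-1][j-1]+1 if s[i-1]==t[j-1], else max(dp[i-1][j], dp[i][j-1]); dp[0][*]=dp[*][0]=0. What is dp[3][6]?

2

   ''  A  T  G  A  C  A
''  0  0  0  0  0  0  0
 C  0  0  0  0  0  1  1
 G  0  0  0  1  1  1  1
 A  0  1  1  1  2  2  2
 C  0  1  1  1  2  3  3
 C  0  1  1  1  2  3  3
 G  0  1  1  2  2  3  3
 A  0  1  1  2  3  3  4
 T  0  1  2  2  3  3  4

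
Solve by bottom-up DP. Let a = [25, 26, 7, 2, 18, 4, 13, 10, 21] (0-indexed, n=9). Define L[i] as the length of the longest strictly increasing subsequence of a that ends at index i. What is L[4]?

2

   i    0    1    2    3    4    5    6    7    8
a[i]   25   26    7    2   18    4   13   10   21
L[i]    1    2    1    1    2    2    3    3    4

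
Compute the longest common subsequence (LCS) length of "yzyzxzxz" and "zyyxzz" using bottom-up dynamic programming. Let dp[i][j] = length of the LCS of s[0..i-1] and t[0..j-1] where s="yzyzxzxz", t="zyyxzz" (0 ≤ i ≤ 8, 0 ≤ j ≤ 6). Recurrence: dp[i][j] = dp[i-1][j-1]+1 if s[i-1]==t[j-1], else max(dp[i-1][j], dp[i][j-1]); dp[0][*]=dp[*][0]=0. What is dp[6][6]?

4

   ''  z  y  y  x  z  z
''  0  0  0  0  0  0  0
 y  0  0  1  1  1  1  1
 z  0  1  1  1  1  2  2
 y  0  1  2  2  2  2  2
 z  0  1  2  2  2  3  3
 x  0  1  2  2  3  3  3
 z  0  1  2  2  3  4  4
 x  0  1  2  2  3  4  4
 z  0  1  2  2  3  4  5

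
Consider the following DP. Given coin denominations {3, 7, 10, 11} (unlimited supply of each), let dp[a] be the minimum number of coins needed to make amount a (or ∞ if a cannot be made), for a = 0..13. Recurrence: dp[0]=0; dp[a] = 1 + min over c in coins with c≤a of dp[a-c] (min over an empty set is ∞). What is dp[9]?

3

 a  0  1  2  3  4  5  6  7  8  9 10 11 12 13
dp  0  -  -  1  -  -  2  1  -  3  1  1  4  2
(- denotes ∞ / unreachable)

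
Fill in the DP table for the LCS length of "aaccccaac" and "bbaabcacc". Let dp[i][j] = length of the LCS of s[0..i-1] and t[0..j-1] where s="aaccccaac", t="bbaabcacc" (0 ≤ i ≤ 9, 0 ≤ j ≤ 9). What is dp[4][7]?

3

   ''  b  b  a  a  b  c  a  c  c
''  0  0  0  0  0  0  0  0  0  0
 a  0  0  0  1  1  1  1  1  1  1
 a  0  0  0  1  2  2  2  2  2  2
 c  0  0  0  1  2  2  3  3  3  3
 c  0  0  0  1  2  2  3  3  4  4
 c  0  0  0  1  2  2  3  3  4  5
 c  0  0  0  1  2  2  3  3  4  5
 a  0  0  0  1  2  2  3  4  4  5
 a  0  0  0  1  2  2  3  4  4  5
 c  0  0  0  1  2  2  3  4  5  5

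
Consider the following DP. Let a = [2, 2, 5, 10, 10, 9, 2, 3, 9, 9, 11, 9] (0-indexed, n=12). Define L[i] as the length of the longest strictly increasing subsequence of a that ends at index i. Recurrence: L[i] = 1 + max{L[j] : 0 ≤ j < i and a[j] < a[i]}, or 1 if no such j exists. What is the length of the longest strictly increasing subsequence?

4

   i    0    1    2    3    4    5    6    7    8    9   10   11
a[i]    2    2    5   10   10    9    2    3    9    9   11    9
L[i]    1    1    2    3    3    3    1    2    3    3    4    3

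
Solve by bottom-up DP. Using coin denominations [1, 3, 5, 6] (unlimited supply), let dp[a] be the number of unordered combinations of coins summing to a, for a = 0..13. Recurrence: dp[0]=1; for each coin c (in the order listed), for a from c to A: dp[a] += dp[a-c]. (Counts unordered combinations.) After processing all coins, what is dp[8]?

after  coin     0     1     2     3     4     5     6     7     8     9    10    11    12    13
          1     1     1     1     1     1     1     1     1     1     1     1     1     1     1
          3     1     1     1     2     2     2     3     3     3     4     4     4     5     5
          5     1     1     1     2     2     3     4     4     5     6     7     8     9    10
          6     1     1     1     2     2     3     5     5     6     8     9    11    14    15

6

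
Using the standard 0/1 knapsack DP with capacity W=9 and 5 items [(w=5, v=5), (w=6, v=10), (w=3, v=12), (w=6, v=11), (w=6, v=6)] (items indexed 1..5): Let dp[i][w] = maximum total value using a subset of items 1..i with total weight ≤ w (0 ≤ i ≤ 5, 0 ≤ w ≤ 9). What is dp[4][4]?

i\w   0   1   2   3   4   5   6   7   8   9
  0   0   0   0   0   0   0   0   0   0   0
  1   0   0   0   0   0   5   5   5   5   5
  2   0   0   0   0   0   5  10  10  10  10
  3   0   0   0  12  12  12  12  12  17  22
  4   0   0   0  12  12  12  12  12  17  23
  5   0   0   0  12  12  12  12  12  17  23

12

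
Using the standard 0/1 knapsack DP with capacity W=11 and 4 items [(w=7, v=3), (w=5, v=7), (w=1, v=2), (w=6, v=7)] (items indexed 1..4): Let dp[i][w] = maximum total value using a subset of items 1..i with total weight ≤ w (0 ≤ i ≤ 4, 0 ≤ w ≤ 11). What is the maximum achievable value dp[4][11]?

i\w   0   1   2   3   4   5   6   7   8   9  10  11
  0   0   0   0   0   0   0   0   0   0   0   0   0
  1   0   0   0   0   0   0   0   3   3   3   3   3
  2   0   0   0   0   0   7   7   7   7   7   7   7
  3   0   2   2   2   2   7   9   9   9   9   9   9
  4   0   2   2   2   2   7   9   9   9   9   9  14

14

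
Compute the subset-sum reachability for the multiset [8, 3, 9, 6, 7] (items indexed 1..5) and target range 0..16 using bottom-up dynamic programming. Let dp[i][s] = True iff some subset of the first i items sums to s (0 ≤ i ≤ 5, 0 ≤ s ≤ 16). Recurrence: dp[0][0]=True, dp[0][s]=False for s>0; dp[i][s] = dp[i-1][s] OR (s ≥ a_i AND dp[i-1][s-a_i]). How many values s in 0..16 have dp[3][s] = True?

6

i\s   0   1   2   3   4   5   6   7   8   9  10  11  12  13  14  15  16
  0   T   F   F   F   F   F   F   F   F   F   F   F   F   F   F   F   F
  1   T   F   F   F   F   F   F   F   T   F   F   F   F   F   F   F   F
  2   T   F   F   T   F   F   F   F   T   F   F   T   F   F   F   F   F
  3   T   F   F   T   F   F   F   F   T   T   F   T   T   F   F   F   F
  4   T   F   F   T   F   F   T   F   T   T   F   T   T   F   T   T   F
  5   T   F   F   T   F   F   T   T   T   T   T   T   T   T   T   T   T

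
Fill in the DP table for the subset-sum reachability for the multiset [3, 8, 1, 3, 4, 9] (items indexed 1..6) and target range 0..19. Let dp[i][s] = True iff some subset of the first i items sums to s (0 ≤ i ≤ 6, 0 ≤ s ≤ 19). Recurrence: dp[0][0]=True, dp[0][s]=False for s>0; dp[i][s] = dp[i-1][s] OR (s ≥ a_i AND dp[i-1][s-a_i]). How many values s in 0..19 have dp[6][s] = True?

19

i\s   0   1   2   3   4   5   6   7   8   9  10  11  12  13  14  15  16  17  18  19
  0   T   F   F   F   F   F   F   F   F   F   F   F   F   F   F   F   F   F   F   F
  1   T   F   F   T   F   F   F   F   F   F   F   F   F   F   F   F   F   F   F   F
  2   T   F   F   T   F   F   F   F   T   F   F   T   F   F   F   F   F   F   F   F
  3   T   T   F   T   T   F   F   F   T   T   F   T   T   F   F   F   F   F   F   F
  4   T   T   F   T   T   F   T   T   T   T   F   T   T   F   T   T   F   F   F   F
  5   T   T   F   T   T   T   T   T   T   T   T   T   T   T   T   T   T   F   T   T
  6   T   T   F   T   T   T   T   T   T   T   T   T   T   T   T   T   T   T   T   T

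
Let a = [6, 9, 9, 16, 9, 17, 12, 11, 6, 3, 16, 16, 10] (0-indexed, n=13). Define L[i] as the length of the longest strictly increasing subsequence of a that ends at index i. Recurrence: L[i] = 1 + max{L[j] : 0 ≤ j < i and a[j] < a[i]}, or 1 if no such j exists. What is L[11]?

   i    0    1    2    3    4    5    6    7    8    9   10   11   12
a[i]    6    9    9   16    9   17   12   11    6    3   16   16   10
L[i]    1    2    2    3    2    4    3    3    1    1    4    4    3

4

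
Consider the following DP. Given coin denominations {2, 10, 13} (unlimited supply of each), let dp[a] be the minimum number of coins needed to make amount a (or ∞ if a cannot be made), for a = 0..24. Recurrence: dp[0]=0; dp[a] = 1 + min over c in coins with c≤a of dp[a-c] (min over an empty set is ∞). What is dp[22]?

3

 a  0  1  2  3  4  5  6  7  8  9 10 11 12 13 14 15 16 17 18 19 20 21 22 23 24
dp  0  -  1  -  2  -  3  -  4  -  1  -  2  1  3  2  4  3  5  4  2  5  3  2  4
(- denotes ∞ / unreachable)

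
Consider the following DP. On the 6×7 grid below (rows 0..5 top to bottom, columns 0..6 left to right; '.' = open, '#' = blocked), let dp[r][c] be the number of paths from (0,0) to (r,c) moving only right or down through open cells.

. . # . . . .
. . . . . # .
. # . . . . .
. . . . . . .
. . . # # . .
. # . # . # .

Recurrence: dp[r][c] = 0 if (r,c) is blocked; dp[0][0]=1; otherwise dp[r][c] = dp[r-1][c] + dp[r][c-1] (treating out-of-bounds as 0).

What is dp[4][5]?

r\c   0   1   2   3   4   5   6
  0   1   1   0   0   0   0   0
  1   1   2   2   2   2   0   0
  2   1   0   2   4   6   6   6
  3   1   1   3   7  13  19  25
  4   1   2   5   0   0  19  44
  5   1   0   5   0   0   0  44

19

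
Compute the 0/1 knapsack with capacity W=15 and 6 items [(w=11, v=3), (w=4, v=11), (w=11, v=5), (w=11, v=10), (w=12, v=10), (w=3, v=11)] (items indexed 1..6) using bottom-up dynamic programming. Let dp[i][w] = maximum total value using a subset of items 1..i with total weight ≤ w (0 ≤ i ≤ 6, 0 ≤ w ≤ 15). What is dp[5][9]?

11

i\w   0   1   2   3   4   5   6   7   8   9  10  11  12  13  14  15
  0   0   0   0   0   0   0   0   0   0   0   0   0   0   0   0   0
  1   0   0   0   0   0   0   0   0   0   0   0   3   3   3   3   3
  2   0   0   0   0  11  11  11  11  11  11  11  11  11  11  11  14
  3   0   0   0   0  11  11  11  11  11  11  11  11  11  11  11  16
  4   0   0   0   0  11  11  11  11  11  11  11  11  11  11  11  21
  5   0   0   0   0  11  11  11  11  11  11  11  11  11  11  11  21
  6   0   0   0  11  11  11  11  22  22  22  22  22  22  22  22  22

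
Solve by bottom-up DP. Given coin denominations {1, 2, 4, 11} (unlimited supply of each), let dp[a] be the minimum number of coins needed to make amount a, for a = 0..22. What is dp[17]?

3

 a  0  1  2  3  4  5  6  7  8  9 10 11 12 13 14 15 16 17 18 19 20 21 22
dp  0  1  1  2  1  2  2  3  2  3  3  1  2  2  3  2  3  3  4  3  4  4  2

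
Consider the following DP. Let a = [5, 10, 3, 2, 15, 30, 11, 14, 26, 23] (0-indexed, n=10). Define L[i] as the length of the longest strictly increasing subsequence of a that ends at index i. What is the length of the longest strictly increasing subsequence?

   i    0    1    2    3    4    5    6    7    8    9
a[i]    5   10    3    2   15   30   11   14   26   23
L[i]    1    2    1    1    3    4    3    4    5    5

5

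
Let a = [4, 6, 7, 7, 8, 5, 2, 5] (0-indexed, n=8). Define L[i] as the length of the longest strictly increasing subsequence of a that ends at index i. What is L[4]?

4

   i    0    1    2    3    4    5    6    7
a[i]    4    6    7    7    8    5    2    5
L[i]    1    2    3    3    4    2    1    2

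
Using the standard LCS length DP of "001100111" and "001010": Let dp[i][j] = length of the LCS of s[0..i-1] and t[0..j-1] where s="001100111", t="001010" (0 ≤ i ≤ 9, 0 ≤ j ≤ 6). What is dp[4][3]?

   ''  0  0  1  0  1  0
''  0  0  0  0  0  0  0
 0  0  1  1  1  1  1  1
 0  0  1  2  2  2  2  2
 1  0  1  2  3  3  3  3
 1  0  1  2  3  3  4  4
 0  0  1  2  3  4  4  5
 0  0  1  2  3  4  4  5
 1  0  1  2  3  4  5  5
 1  0  1  2  3  4  5  5
 1  0  1  2  3  4  5  5

3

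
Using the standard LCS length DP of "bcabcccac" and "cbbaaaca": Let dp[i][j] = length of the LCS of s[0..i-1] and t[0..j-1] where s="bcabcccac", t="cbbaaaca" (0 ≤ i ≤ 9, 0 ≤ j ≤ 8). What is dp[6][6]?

2

   ''  c  b  b  a  a  a  c  a
''  0  0  0  0  0  0  0  0  0
 b  0  0  1  1  1  1  1  1  1
 c  0  1  1  1  1  1  1  2  2
 a  0  1  1  1  2  2  2  2  3
 b  0  1  2  2  2  2  2  2  3
 c  0  1  2  2  2  2  2  3  3
 c  0  1  2  2  2  2  2  3  3
 c  0  1  2  2  2  2  2  3  3
 a  0  1  2  2  3  3  3  3  4
 c  0  1  2  2  3  3  3  4  4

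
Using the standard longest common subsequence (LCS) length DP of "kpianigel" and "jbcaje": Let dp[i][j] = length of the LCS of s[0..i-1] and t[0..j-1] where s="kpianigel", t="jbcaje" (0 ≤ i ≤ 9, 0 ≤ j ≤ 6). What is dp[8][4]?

   ''  j  b  c  a  j  e
''  0  0  0  0  0  0  0
 k  0  0  0  0  0  0  0
 p  0  0  0  0  0  0  0
 i  0  0  0  0  0  0  0
 a  0  0  0  0  1  1  1
 n  0  0  0  0  1  1  1
 i  0  0  0  0  1  1  1
 g  0  0  0  0  1  1  1
 e  0  0  0  0  1  1  2
 l  0  0  0  0  1  1  2

1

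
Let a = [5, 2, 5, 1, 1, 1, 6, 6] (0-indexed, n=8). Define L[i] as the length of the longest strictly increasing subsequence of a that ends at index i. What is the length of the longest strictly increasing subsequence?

3

   i    0    1    2    3    4    5    6    7
a[i]    5    2    5    1    1    1    6    6
L[i]    1    1    2    1    1    1    3    3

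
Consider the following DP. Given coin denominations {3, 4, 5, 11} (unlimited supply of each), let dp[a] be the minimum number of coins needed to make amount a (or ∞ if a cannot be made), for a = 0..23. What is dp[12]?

3

 a  0  1  2  3  4  5  6  7  8  9 10 11 12 13 14 15 16 17 18 19 20 21 22 23
dp  0  -  -  1  1  1  2  2  2  2  2  1  3  3  2  2  2  3  3  3  3  3  2  4
(- denotes ∞ / unreachable)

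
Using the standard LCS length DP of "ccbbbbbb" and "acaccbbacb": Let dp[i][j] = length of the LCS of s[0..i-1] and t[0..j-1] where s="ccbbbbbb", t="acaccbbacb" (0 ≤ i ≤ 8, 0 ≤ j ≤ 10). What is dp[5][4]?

   ''  a  c  a  c  c  b  b  a  c  b
''  0  0  0  0  0  0  0  0  0  0  0
 c  0  0  1  1  1  1  1  1  1  1  1
 c  0  0  1  1  2  2  2  2  2  2  2
 b  0  0  1  1  2  2  3  3  3  3  3
 b  0  0  1  1  2  2  3  4  4  4  4
 b  0  0  1  1  2  2  3  4  4  4  5
 b  0  0  1  1  2  2  3  4  4  4  5
 b  0  0  1  1  2  2  3  4  4  4  5
 b  0  0  1  1  2  2  3  4  4  4  5

2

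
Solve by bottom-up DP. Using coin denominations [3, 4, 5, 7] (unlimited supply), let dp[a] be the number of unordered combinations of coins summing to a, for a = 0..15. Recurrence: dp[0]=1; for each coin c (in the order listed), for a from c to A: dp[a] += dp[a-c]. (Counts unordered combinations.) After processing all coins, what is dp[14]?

after  coin     0     1     2     3     4     5     6     7     8     9    10    11    12    13    14    15
          3     1     0     0     1     0     0     1     0     0     1     0     0     1     0     0     1
          4     1     0     0     1     1     0     1     1     1     1     1     1     2     1     1     2
          5     1     0     0     1     1     1     1     1     2     2     2     2     3     3     3     4
          7     1     0     0     1     1     1     1     2     2     2     3     3     4     4     5     6

5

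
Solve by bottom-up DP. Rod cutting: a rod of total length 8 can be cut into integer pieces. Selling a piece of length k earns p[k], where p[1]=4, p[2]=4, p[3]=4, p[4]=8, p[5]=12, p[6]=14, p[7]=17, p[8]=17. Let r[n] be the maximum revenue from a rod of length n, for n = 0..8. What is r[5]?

   n    0    1    2    3    4    5    6    7    8
r[n]    0    4    8   12   16   20   24   28   32

20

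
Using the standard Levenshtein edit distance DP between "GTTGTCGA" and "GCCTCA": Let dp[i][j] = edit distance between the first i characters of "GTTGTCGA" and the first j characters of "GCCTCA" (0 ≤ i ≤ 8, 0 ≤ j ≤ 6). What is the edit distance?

4

   ''  G  C  C  T  C  A
''  0  1  2  3  4  5  6
 G  1  0  1  2  3  4  5
 T  2  1  1  2  2  3  4
 T  3  2  2  2  2  3  4
 G  4  3  3  3  3  3  4
 T  5  4  4  4  3  4  4
 C  6  5  4  4  4  3  4
 G  7  6  5  5  5  4  4
 A  8  7  6  6  6  5  4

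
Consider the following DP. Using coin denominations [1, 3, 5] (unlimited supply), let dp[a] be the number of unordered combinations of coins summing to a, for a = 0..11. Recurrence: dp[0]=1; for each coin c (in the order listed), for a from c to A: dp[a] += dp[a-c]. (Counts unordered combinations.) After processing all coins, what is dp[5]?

3

after  coin     0     1     2     3     4     5     6     7     8     9    10    11
          1     1     1     1     1     1     1     1     1     1     1     1     1
          3     1     1     1     2     2     2     3     3     3     4     4     4
          5     1     1     1     2     2     3     4     4     5     6     7     8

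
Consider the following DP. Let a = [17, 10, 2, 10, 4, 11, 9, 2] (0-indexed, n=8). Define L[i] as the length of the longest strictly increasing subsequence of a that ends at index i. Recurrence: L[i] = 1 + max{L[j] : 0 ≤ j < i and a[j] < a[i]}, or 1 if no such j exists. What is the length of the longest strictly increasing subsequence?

3

   i    0    1    2    3    4    5    6    7
a[i]   17   10    2   10    4   11    9    2
L[i]    1    1    1    2    2    3    3    1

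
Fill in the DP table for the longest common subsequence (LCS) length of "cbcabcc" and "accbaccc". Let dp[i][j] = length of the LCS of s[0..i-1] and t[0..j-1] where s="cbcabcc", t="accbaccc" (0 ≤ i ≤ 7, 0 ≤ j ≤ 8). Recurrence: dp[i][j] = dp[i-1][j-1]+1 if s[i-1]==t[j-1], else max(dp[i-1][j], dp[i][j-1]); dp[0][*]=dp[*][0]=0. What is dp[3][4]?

2

   ''  a  c  c  b  a  c  c  c
''  0  0  0  0  0  0  0  0  0
 c  0  0  1  1  1  1  1  1  1
 b  0  0  1  1  2  2  2  2  2
 c  0  0  1  2  2  2  3  3  3
 a  0  1  1  2  2  3  3  3  3
 b  0  1  1  2  3  3  3  3  3
 c  0  1  2  2  3  3  4  4  4
 c  0  1  2  3  3  3  4  5  5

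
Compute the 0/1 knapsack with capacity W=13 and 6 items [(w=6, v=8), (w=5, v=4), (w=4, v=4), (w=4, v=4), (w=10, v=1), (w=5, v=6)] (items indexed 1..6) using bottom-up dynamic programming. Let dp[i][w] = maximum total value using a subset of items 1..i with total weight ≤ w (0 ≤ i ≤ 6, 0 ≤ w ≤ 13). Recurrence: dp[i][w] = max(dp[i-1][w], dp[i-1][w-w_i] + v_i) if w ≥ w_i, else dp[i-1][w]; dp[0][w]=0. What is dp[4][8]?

i\w   0   1   2   3   4   5   6   7   8   9  10  11  12  13
  0   0   0   0   0   0   0   0   0   0   0   0   0   0   0
  1   0   0   0   0   0   0   8   8   8   8   8   8   8   8
  2   0   0   0   0   0   4   8   8   8   8   8  12  12  12
  3   0   0   0   0   4   4   8   8   8   8  12  12  12  12
  4   0   0   0   0   4   4   8   8   8   8  12  12  12  12
  5   0   0   0   0   4   4   8   8   8   8  12  12  12  12
  6   0   0   0   0   4   6   8   8   8  10  12  14  14  14

8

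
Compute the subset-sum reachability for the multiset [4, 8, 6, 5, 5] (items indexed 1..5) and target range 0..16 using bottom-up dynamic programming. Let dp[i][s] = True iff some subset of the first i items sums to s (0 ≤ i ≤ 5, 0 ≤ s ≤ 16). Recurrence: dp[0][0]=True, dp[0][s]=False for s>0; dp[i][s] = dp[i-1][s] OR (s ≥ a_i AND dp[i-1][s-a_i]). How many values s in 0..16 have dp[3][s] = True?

i\s   0   1   2   3   4   5   6   7   8   9  10  11  12  13  14  15  16
  0   T   F   F   F   F   F   F   F   F   F   F   F   F   F   F   F   F
  1   T   F   F   F   T   F   F   F   F   F   F   F   F   F   F   F   F
  2   T   F   F   F   T   F   F   F   T   F   F   F   T   F   F   F   F
  3   T   F   F   F   T   F   T   F   T   F   T   F   T   F   T   F   F
  4   T   F   F   F   T   T   T   F   T   T   T   T   T   T   T   T   F
  5   T   F   F   F   T   T   T   F   T   T   T   T   T   T   T   T   T

7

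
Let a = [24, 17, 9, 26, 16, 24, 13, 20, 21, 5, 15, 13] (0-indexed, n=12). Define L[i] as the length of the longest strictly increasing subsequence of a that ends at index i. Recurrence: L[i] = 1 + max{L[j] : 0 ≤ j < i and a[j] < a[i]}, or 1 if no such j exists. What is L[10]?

3

   i    0    1    2    3    4    5    6    7    8    9   10   11
a[i]   24   17    9   26   16   24   13   20   21    5   15   13
L[i]    1    1    1    2    2    3    2    3    4    1    3    2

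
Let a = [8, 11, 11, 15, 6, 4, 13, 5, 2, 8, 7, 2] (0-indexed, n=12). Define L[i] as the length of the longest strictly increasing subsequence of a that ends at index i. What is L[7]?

2

   i    0    1    2    3    4    5    6    7    8    9   10   11
a[i]    8   11   11   15    6    4   13    5    2    8    7    2
L[i]    1    2    2    3    1    1    3    2    1    3    3    1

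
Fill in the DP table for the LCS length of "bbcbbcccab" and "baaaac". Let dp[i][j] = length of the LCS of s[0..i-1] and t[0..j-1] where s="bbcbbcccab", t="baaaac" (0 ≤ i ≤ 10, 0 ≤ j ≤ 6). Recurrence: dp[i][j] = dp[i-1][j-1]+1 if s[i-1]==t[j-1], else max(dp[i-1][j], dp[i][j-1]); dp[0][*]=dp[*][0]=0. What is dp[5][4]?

1

   ''  b  a  a  a  a  c
''  0  0  0  0  0  0  0
 b  0  1  1  1  1  1  1
 b  0  1  1  1  1  1  1
 c  0  1  1  1  1  1  2
 b  0  1  1  1  1  1  2
 b  0  1  1  1  1  1  2
 c  0  1  1  1  1  1  2
 c  0  1  1  1  1  1  2
 c  0  1  1  1  1  1  2
 a  0  1  2  2  2  2  2
 b  0  1  2  2  2  2  2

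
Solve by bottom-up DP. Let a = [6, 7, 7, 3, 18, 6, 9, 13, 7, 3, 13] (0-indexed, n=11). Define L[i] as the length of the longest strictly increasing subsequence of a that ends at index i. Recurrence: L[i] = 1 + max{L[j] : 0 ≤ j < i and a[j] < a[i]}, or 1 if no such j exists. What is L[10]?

4

   i    0    1    2    3    4    5    6    7    8    9   10
a[i]    6    7    7    3   18    6    9   13    7    3   13
L[i]    1    2    2    1    3    2    3    4    3    1    4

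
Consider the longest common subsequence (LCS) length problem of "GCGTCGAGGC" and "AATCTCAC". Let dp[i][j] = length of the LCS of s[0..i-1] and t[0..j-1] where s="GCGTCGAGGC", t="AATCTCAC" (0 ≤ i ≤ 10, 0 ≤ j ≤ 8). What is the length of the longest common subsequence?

   ''  A  A  T  C  T  C  A  C
''  0  0  0  0  0  0  0  0  0
 G  0  0  0  0  0  0  0  0  0
 C  0  0  0  0  1  1  1  1  1
 G  0  0  0  0  1  1  1  1  1
 T  0  0  0  1  1  2  2  2  2
 C  0  0  0  1  2  2  3  3  3
 G  0  0  0  1  2  2  3  3  3
 A  0  1  1  1  2  2  3  4  4
 G  0  1  1  1  2  2  3  4  4
 G  0  1  1  1  2  2  3  4  4
 C  0  1  1  1  2  2  3  4  5

5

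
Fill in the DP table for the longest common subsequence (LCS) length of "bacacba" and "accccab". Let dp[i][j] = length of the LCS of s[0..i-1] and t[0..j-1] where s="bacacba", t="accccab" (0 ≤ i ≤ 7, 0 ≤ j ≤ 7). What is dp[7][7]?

   ''  a  c  c  c  c  a  b
''  0  0  0  0  0  0  0  0
 b  0  0  0  0  0  0  0  1
 a  0  1  1  1  1  1  1  1
 c  0  1  2  2  2  2  2  2
 a  0  1  2  2  2  2  3  3
 c  0  1  2  3  3  3  3  3
 b  0  1  2  3  3  3  3  4
 a  0  1  2  3  3  3  4  4

4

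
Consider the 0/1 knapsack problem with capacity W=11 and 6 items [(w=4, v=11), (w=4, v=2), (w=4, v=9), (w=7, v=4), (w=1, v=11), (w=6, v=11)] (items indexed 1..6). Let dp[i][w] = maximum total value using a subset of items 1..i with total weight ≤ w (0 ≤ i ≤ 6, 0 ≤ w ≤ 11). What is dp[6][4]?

11

i\w   0   1   2   3   4   5   6   7   8   9  10  11
  0   0   0   0   0   0   0   0   0   0   0   0   0
  1   0   0   0   0  11  11  11  11  11  11  11  11
  2   0   0   0   0  11  11  11  11  13  13  13  13
  3   0   0   0   0  11  11  11  11  20  20  20  20
  4   0   0   0   0  11  11  11  11  20  20  20  20
  5   0  11  11  11  11  22  22  22  22  31  31  31
  6   0  11  11  11  11  22  22  22  22  31  31  33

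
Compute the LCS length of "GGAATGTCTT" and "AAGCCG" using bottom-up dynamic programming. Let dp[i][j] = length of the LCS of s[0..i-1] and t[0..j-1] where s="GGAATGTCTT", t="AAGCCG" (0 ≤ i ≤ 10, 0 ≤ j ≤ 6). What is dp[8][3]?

3

   ''  A  A  G  C  C  G
''  0  0  0  0  0  0  0
 G  0  0  0  1  1  1  1
 G  0  0  0  1  1  1  2
 A  0  1  1  1  1  1  2
 A  0  1  2  2  2  2  2
 T  0  1  2  2  2  2  2
 G  0  1  2  3  3  3  3
 T  0  1  2  3  3  3  3
 C  0  1  2  3  4  4  4
 T  0  1  2  3  4  4  4
 T  0  1  2  3  4  4  4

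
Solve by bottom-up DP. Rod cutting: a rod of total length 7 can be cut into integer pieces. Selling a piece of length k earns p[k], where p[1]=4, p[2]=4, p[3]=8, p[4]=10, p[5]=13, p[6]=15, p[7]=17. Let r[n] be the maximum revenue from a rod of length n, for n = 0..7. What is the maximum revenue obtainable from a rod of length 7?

   n    0    1    2    3    4    5    6    7
r[n]    0    4    8   12   16   20   24   28

28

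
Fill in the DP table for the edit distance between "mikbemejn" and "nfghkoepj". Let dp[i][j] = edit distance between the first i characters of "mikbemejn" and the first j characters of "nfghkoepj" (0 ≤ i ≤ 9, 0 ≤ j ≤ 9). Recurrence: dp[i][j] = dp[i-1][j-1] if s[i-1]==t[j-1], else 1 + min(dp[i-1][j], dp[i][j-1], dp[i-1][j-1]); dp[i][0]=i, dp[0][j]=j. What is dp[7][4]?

   ''  n  f  g  h  k  o  e  p  j
''  0  1  2  3  4  5  6  7  8  9
 m  1  1  2  3  4  5  6  7  8  9
 i  2  2  2  3  4  5  6  7  8  9
 k  3  3  3  3  4  4  5  6  7  8
 b  4  4  4  4  4  5  5  6  7  8
 e  5  5  5  5  5  5  6  5  6  7
 m  6  6  6  6  6  6  6  6  6  7
 e  7  7  7  7  7  7  7  6  7  7
 j  8  8  8  8  8  8  8  7  7  7
 n  9  8  9  9  9  9  9  8  8  8

7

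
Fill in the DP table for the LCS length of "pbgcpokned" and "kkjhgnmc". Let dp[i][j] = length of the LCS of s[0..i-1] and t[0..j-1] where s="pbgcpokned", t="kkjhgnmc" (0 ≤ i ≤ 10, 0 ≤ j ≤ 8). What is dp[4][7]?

   ''  k  k  j  h  g  n  m  c
''  0  0  0  0  0  0  0  0  0
 p  0  0  0  0  0  0  0  0  0
 b  0  0  0  0  0  0  0  0  0
 g  0  0  0  0  0  1  1  1  1
 c  0  0  0  0  0  1  1  1  2
 p  0  0  0  0  0  1  1  1  2
 o  0  0  0  0  0  1  1  1  2
 k  0  1  1  1  1  1  1  1  2
 n  0  1  1  1  1  1  2  2  2
 e  0  1  1  1  1  1  2  2  2
 d  0  1  1  1  1  1  2  2  2

1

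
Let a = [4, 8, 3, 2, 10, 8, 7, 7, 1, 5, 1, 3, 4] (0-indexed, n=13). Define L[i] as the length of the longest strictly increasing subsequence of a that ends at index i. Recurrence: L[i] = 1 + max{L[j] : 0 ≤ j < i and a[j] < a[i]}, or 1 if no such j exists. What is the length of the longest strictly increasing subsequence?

   i    0    1    2    3    4    5    6    7    8    9   10   11   12
a[i]    4    8    3    2   10    8    7    7    1    5    1    3    4
L[i]    1    2    1    1    3    2    2    2    1    2    1    2    3

3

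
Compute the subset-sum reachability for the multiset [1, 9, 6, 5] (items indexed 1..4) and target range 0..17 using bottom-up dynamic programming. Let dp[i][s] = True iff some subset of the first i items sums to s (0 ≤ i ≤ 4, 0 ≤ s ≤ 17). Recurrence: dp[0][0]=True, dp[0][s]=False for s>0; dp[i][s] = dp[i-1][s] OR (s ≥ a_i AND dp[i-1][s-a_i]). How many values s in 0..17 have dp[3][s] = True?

i\s   0   1   2   3   4   5   6   7   8   9  10  11  12  13  14  15  16  17
  0   T   F   F   F   F   F   F   F   F   F   F   F   F   F   F   F   F   F
  1   T   T   F   F   F   F   F   F   F   F   F   F   F   F   F   F   F   F
  2   T   T   F   F   F   F   F   F   F   T   T   F   F   F   F   F   F   F
  3   T   T   F   F   F   F   T   T   F   T   T   F   F   F   F   T   T   F
  4   T   T   F   F   F   T   T   T   F   T   T   T   T   F   T   T   T   F

8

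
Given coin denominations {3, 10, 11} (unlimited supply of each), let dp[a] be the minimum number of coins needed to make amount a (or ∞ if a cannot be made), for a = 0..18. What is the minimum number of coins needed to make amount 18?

6

 a  0  1  2  3  4  5  6  7  8  9 10 11 12 13 14 15 16 17 18
dp  0  -  -  1  -  -  2  -  -  3  1  1  4  2  2  5  3  3  6
(- denotes ∞ / unreachable)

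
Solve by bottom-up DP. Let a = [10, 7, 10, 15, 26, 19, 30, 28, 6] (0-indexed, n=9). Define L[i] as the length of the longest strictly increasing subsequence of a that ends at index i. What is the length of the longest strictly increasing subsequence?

   i    0    1    2    3    4    5    6    7    8
a[i]   10    7   10   15   26   19   30   28    6
L[i]    1    1    2    3    4    4    5    5    1

5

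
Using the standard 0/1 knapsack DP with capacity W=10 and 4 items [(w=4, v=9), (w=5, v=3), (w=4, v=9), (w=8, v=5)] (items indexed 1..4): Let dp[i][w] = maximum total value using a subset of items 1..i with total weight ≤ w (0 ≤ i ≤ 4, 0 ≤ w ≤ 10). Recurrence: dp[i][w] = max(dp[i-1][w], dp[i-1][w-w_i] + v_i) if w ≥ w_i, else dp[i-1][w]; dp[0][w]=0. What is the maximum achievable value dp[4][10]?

18

i\w   0   1   2   3   4   5   6   7   8   9  10
  0   0   0   0   0   0   0   0   0   0   0   0
  1   0   0   0   0   9   9   9   9   9   9   9
  2   0   0   0   0   9   9   9   9   9  12  12
  3   0   0   0   0   9   9   9   9  18  18  18
  4   0   0   0   0   9   9   9   9  18  18  18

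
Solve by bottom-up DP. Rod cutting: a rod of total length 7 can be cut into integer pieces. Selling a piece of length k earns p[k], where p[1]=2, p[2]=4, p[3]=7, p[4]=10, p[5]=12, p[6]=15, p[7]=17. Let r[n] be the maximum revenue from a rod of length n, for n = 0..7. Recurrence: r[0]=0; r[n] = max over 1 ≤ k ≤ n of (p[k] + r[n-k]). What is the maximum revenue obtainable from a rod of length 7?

   n    0    1    2    3    4    5    6    7
r[n]    0    2    4    7   10   12   15   17

17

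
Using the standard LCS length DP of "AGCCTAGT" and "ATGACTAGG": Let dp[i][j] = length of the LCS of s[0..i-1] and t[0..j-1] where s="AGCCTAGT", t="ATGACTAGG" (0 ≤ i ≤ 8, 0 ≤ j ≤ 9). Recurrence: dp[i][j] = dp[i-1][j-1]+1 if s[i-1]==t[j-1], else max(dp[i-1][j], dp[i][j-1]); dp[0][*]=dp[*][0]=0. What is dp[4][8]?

3

   ''  A  T  G  A  C  T  A  G  G
''  0  0  0  0  0  0  0  0  0  0
 A  0  1  1  1  1  1  1  1  1  1
 G  0  1  1  2  2  2  2  2  2  2
 C  0  1  1  2  2  3  3  3  3  3
 C  0  1  1  2  2  3  3  3  3  3
 T  0  1  2  2  2  3  4  4  4  4
 A  0  1  2  2  3  3  4  5  5  5
 G  0  1  2  3  3  3  4  5  6  6
 T  0  1  2  3  3  3  4  5  6  6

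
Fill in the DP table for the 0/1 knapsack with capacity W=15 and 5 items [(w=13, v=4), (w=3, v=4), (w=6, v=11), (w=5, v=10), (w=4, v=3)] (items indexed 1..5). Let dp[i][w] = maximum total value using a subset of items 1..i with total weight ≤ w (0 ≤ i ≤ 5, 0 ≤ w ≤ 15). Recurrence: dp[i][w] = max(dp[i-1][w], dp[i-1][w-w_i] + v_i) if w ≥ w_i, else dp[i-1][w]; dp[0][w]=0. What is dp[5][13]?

21

i\w   0   1   2   3   4   5   6   7   8   9  10  11  12  13  14  15
  0   0   0   0   0   0   0   0   0   0   0   0   0   0   0   0   0
  1   0   0   0   0   0   0   0   0   0   0   0   0   0   4   4   4
  2   0   0   0   4   4   4   4   4   4   4   4   4   4   4   4   4
  3   0   0   0   4   4   4  11  11  11  15  15  15  15  15  15  15
  4   0   0   0   4   4  10  11  11  14  15  15  21  21  21  25  25
  5   0   0   0   4   4  10  11  11  14  15  15  21  21  21  25  25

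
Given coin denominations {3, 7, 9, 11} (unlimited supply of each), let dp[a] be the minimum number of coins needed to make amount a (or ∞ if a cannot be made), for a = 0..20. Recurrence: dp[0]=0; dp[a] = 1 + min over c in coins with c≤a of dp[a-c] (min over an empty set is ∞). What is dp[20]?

2

 a  0  1  2  3  4  5  6  7  8  9 10 11 12 13 14 15 16 17 18 19 20
dp  0  -  -  1  -  -  2  1  -  1  2  1  2  3  2  3  2  3  2  3  2
(- denotes ∞ / unreachable)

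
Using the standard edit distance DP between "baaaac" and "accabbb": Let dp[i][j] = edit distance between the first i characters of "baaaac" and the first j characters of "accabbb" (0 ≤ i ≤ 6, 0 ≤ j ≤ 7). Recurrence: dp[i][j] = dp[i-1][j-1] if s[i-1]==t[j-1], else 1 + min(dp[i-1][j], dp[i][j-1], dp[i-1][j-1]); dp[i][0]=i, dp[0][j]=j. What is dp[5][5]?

   ''  a  c  c  a  b  b  b
''  0  1  2  3  4  5  6  7
 b  1  1  2  3  4  4  5  6
 a  2  1  2  3  3  4  5  6
 a  3  2  2  3  3  4  5  6
 a  4  3  3  3  3  4  5  6
 a  5  4  4  4  3  4  5  6
 c  6  5  4  4  4  4  5  6

4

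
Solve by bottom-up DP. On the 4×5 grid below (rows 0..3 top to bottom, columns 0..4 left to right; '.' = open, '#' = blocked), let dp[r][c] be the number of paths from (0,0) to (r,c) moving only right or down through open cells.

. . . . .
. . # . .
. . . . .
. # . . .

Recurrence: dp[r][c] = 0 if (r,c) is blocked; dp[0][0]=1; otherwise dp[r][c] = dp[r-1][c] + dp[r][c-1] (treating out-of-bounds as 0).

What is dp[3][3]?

r\c   0   1   2   3   4
  0   1   1   1   1   1
  1   1   2   0   1   2
  2   1   3   3   4   6
  3   1   0   3   7  13

7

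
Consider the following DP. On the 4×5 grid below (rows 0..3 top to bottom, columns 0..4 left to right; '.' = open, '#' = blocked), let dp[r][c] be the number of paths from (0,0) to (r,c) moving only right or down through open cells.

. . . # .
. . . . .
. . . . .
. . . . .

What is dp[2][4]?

r\c   0   1   2   3   4
  0   1   1   1   0   0
  1   1   2   3   3   3
  2   1   3   6   9  12
  3   1   4  10  19  31

12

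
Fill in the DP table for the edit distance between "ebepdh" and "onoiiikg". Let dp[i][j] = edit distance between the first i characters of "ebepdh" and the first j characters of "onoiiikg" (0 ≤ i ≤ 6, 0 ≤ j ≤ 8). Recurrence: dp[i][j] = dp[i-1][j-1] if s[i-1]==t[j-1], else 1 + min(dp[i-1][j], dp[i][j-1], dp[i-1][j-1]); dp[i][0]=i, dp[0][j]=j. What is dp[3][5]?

5

   ''  o  n  o  i  i  i  k  g
''  0  1  2  3  4  5  6  7  8
 e  1  1  2  3  4  5  6  7  8
 b  2  2  2  3  4  5  6  7  8
 e  3  3  3  3  4  5  6  7  8
 p  4  4  4  4  4  5  6  7  8
 d  5  5  5  5  5  5  6  7  8
 h  6  6  6  6  6  6  6  7  8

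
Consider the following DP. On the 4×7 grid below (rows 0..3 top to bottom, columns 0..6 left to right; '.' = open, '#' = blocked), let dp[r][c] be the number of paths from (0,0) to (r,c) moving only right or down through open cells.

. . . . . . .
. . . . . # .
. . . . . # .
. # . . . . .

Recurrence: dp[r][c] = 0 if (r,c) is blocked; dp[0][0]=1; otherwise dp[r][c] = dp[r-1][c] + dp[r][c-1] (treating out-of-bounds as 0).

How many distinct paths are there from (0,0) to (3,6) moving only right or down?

r\c   0   1   2   3   4   5   6
  0   1   1   1   1   1   1   1
  1   1   2   3   4   5   0   1
  2   1   3   6  10  15   0   1
  3   1   0   6  16  31  31  32

32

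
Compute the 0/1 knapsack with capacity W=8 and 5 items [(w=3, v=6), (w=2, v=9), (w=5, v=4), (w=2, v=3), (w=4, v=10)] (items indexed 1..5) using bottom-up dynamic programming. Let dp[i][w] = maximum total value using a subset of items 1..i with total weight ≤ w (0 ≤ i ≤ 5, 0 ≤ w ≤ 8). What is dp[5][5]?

i\w   0   1   2   3   4   5   6   7   8
  0   0   0   0   0   0   0   0   0   0
  1   0   0   0   6   6   6   6   6   6
  2   0   0   9   9   9  15  15  15  15
  3   0   0   9   9   9  15  15  15  15
  4   0   0   9   9  12  15  15  18  18
  5   0   0   9   9  12  15  19  19  22

15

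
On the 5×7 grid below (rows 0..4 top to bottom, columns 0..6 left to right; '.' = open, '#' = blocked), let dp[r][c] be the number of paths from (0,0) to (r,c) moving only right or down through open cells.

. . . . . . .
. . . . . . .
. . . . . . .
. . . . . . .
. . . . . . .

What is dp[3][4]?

r\c   0   1   2   3   4   5   6
  0   1   1   1   1   1   1   1
  1   1   2   3   4   5   6   7
  2   1   3   6  10  15  21  28
  3   1   4  10  20  35  56  84
  4   1   5  15  35  70 126 210

35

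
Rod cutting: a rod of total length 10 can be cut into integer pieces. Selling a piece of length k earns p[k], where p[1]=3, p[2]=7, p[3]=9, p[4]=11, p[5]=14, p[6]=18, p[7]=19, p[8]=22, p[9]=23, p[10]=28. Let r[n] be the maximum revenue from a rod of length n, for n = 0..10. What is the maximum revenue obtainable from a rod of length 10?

   n    0    1    2    3    4    5    6    7    8    9   10
r[n]    0    3    7   10   14   17   21   24   28   31   35

35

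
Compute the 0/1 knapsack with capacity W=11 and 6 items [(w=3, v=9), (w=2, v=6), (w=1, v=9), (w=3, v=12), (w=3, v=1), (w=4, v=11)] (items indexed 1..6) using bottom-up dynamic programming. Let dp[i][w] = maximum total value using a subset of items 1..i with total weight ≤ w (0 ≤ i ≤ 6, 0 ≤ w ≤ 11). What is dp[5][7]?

30

i\w   0   1   2   3   4   5   6   7   8   9  10  11
  0   0   0   0   0   0   0   0   0   0   0   0   0
  1   0   0   0   9   9   9   9   9   9   9   9   9
  2   0   0   6   9   9  15  15  15  15  15  15  15
  3   0   9   9  15  18  18  24  24  24  24  24  24
  4   0   9   9  15  21  21  27  30  30  36  36  36
  5   0   9   9  15  21  21  27  30  30  36  36  36
  6   0   9   9  15  21  21  27  30  32  36  38  41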